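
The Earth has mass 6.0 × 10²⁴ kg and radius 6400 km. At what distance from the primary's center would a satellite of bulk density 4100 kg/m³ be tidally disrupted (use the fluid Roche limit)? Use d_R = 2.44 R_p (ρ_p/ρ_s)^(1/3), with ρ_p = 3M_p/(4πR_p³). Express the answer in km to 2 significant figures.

ρ_p = 3M_p/(4πR_p³) = 3 × (6.0 × 10²⁴) / (4π × (6.4 × 10⁶ m)³) = 5500 kg/m³
d_R = 2.44 × 6400 km × (5500/4100)^(1/3)
    = 17000 km

17000 km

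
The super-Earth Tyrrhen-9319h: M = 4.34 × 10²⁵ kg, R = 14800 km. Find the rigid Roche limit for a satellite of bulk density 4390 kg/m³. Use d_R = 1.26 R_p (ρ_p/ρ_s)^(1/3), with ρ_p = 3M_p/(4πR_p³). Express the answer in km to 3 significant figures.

16800 km

ρ_p = 3M_p/(4πR_p³) = 3 × (4.34 × 10²⁵) / (4π × (1.48 × 10⁷ m)³) = 3200 kg/m³
d_R = 1.26 × 14800 km × (3200/4390)^(1/3)
    = 16800 km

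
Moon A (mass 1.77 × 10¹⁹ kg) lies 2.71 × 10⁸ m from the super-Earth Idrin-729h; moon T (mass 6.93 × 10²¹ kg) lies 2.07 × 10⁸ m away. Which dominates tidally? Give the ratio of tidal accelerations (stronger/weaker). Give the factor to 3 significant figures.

The tide-raising term goes as M/d³ (the gradient of a 1/d² field).
Moon A: (1.77 × 10¹⁹) / (2.71 × 10⁸)³ = 8.893 × 10⁻⁷
Moon T: (6.93 × 10²¹) / (2.07 × 10⁸)³ = 7.813 × 10⁻⁴
Ratio (larger/smaller) = 879

Moon T, by a factor of ≈ 879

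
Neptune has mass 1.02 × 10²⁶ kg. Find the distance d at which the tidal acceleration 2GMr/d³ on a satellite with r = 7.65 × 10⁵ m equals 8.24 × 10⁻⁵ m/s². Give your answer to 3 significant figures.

5.02 × 10⁸ m

2GMr/d³ = a_tidal  ⇒  d = (2GMr / a_tidal)^(1/3)
d = (2 × 6.674×10⁻¹¹ × (1.02 × 10²⁶) × (7.65 × 10⁵) / (8.24 × 10⁻⁵))^(1/3)
  = 5.02 × 10⁸ m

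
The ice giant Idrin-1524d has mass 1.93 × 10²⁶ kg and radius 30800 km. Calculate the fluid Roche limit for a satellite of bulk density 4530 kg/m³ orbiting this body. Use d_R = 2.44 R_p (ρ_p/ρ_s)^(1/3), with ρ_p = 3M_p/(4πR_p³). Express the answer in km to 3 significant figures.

ρ_p = 3M_p/(4πR_p³) = 3 × (1.93 × 10²⁶) / (4π × (3.08 × 10⁷ m)³) = 1580 kg/m³
d_R = 2.44 × 30800 km × (1580/4530)^(1/3)
    = 52900 km

52900 km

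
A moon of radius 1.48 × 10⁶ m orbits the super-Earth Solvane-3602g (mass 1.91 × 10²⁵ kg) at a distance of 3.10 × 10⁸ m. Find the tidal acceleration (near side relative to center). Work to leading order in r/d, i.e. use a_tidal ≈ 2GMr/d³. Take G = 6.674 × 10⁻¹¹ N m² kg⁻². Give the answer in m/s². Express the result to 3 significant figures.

Differencing GM/(d−r)² and GM/d² to first order in r/d gives 2GMr/d³.
a_tidal = 2GMr/d³
        = 2 × (6.674 × 10⁻¹¹) × (1.91 × 10²⁵) × (1.48 × 10⁶) / (3.10 × 10⁸)³
        = 1.27 × 10⁻⁴ m/s²

1.27 × 10⁻⁴ m/s²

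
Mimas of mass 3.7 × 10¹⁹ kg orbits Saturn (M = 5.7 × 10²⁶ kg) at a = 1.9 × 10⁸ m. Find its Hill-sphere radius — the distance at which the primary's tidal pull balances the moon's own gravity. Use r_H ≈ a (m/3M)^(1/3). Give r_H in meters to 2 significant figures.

5.3 × 10⁵ m

r_H ≈ a (m/3M)^(1/3)
    = (1.9 × 10⁸) × (3.7 × 10¹⁹ / (3 × 5.7 × 10²⁶))^(1/3)
    = 5.3 × 10⁵ m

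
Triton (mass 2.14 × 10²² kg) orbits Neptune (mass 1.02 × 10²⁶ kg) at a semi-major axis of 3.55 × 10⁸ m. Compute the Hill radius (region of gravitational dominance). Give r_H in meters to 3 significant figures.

r_H ≈ a (m/3M)^(1/3)
    = (3.55 × 10⁸) × (2.14 × 10²² / (3 × 1.02 × 10²⁶))^(1/3)
    = 1.46 × 10⁷ m

1.46 × 10⁷ m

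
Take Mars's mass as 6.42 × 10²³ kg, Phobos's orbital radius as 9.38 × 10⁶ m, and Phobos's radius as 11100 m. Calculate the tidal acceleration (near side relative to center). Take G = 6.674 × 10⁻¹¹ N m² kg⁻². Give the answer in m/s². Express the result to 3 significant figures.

1.15 × 10⁻³ m/s²

The tidal stretch is the gradient of GM/d² times the body's extent r, hence the 1/d³ dependence.
Δg = 2GMr/d³
   = 2 × (6.674 × 10⁻¹¹) × (6.42 × 10²³) × (11100) / (9.38 × 10⁶)³
   = 1.15 × 10⁻³ m/s²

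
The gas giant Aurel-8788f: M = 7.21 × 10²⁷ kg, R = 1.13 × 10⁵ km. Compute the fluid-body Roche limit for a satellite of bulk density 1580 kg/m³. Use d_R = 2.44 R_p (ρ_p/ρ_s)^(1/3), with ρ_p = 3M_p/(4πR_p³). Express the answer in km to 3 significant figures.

2.51 × 10⁵ km

ρ_p = 3M_p/(4πR_p³) = 3 × (7.21 × 10²⁷) / (4π × (1.13 × 10⁸ m)³) = 1190 kg/m³
d_R = 2.44 × 1.13 × 10⁵ km × (1190/1580)^(1/3)
    = 2.51 × 10⁵ km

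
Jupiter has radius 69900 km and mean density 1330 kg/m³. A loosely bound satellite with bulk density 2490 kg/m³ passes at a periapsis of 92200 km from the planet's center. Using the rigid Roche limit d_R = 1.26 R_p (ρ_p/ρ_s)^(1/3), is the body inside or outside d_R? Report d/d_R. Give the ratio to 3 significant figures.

d_R = 1.26 × (69900 km) × (1330/2490)^(1/3) = 71460 km
d/d_R = (92200) / (71460) = 1.29
Since d/d_R > 1, the body is outside the Roche limit.

outside; d/d_R ≈ 1.29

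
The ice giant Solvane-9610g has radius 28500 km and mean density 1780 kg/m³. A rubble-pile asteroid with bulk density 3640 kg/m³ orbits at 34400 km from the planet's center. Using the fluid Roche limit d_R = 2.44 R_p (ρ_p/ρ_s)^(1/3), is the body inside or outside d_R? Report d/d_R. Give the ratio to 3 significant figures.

d_R = 2.44 × (28500 km) × (1780/3640)^(1/3) = 54790 km
d/d_R = (34400) / (54790) = 0.628
Since d/d_R < 1, the body is inside the Roche limit.

inside; d/d_R ≈ 0.628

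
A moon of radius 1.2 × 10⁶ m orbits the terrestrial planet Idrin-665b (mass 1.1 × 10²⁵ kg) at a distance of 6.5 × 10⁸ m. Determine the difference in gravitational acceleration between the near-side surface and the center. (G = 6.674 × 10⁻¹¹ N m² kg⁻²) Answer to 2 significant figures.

6.4 × 10⁻⁶ m/s²

Differencing GM/(d−r)² and GM/d² to first order in r/d gives 2GMr/d³.
Δg = 2GMr/d³
   = 2 × (6.674 × 10⁻¹¹) × (1.1 × 10²⁵) × (1.2 × 10⁶) / (6.5 × 10⁸)³
   = 6.4 × 10⁻⁶ m/s²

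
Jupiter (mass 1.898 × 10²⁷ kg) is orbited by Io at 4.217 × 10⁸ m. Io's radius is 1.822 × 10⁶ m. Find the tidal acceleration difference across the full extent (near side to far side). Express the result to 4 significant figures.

Differencing GM/(d−r)² and GM/(d+r)² to first order in r/d gives 4GMr/d³.
Δg = 4GMr/d³
   = 4 × (6.674 × 10⁻¹¹) × (1.898 × 10²⁷) × (1.822 × 10⁶) / (4.217 × 10⁸)³
   = 1.231 × 10⁻² m/s²

1.231 × 10⁻² m/s²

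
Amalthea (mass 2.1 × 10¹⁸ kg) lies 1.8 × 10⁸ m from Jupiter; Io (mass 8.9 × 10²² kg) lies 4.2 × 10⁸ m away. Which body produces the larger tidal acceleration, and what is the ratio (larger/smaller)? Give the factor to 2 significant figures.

Tidal stretch scales as M/d³; compute that for each body.
Amalthea: (2.1 × 10¹⁸) / (1.8 × 10⁸)³ = 3.601 × 10⁻⁷
Io: (8.9 × 10²²) / (4.2 × 10⁸)³ = 1.201 × 10⁻³
Ratio (larger/smaller) = 3300

Io, by a factor of ≈ 3300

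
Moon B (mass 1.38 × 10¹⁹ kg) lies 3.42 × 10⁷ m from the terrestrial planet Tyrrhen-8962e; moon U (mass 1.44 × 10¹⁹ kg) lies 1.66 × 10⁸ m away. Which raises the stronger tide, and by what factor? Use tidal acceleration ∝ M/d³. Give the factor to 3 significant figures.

Tidal stretch scales as M/d³; compute that for each body.
Moon B: (1.38 × 10¹⁹) / (3.42 × 10⁷)³ = 3.450 × 10⁻⁴
Moon U: (1.44 × 10¹⁹) / (1.66 × 10⁸)³ = 3.148 × 10⁻⁶
Ratio (larger/smaller) = 110

Moon B, by a factor of ≈ 110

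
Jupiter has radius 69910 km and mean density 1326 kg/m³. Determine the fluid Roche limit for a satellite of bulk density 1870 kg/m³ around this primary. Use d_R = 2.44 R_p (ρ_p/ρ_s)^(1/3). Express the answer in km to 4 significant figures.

d_R = 2.44 × 69910 km × (1326/1870)^(1/3)
    = 1.521 × 10⁵ km

1.521 × 10⁵ km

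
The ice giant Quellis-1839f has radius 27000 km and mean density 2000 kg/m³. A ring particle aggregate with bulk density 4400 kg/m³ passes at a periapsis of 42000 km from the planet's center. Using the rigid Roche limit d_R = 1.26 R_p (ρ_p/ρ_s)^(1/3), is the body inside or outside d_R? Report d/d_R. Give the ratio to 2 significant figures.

outside; d/d_R ≈ 1.6

d_R = 1.26 × (27000 km) × (2000/4400)^(1/3) = 26160 km
d/d_R = (42000) / (26160) = 1.6
Since d/d_R > 1, the body is outside the Roche limit.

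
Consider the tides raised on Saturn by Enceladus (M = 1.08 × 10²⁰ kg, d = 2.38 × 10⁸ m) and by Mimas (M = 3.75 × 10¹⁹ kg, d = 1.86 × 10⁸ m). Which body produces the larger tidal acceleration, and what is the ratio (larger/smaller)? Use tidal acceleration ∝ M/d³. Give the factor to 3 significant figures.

Compare M/d³ for the two perturbers:
Enceladus: (1.08 × 10²⁰) / (2.38 × 10⁸)³ = 8.011 × 10⁻⁶
Mimas: (3.75 × 10¹⁹) / (1.86 × 10⁸)³ = 5.828 × 10⁻⁶
Ratio (larger/smaller) = 1.37

Enceladus, by a factor of ≈ 1.37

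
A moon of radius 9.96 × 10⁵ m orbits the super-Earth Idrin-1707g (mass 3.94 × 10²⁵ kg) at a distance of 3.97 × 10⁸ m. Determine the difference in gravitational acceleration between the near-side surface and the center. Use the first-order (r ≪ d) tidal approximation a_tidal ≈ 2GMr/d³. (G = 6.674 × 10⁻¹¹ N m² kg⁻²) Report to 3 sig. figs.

The tidal stretch is the gradient of GM/d² times the body's extent r, hence the 1/d³ dependence.
a_tidal = 2GMr/d³
        = 2 × (6.674 × 10⁻¹¹) × (3.94 × 10²⁵) × (9.96 × 10⁵) / (3.97 × 10⁸)³
        = 8.37 × 10⁻⁵ m/s²

8.37 × 10⁻⁵ m/s²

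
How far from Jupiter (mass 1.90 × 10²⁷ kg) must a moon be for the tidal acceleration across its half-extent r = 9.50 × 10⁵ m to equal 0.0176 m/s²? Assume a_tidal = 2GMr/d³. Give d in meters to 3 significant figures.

2.39 × 10⁸ m

2GMr/d³ = a_tidal  ⇒  d = (2GMr / a_tidal)^(1/3)
d = (2 × 6.674×10⁻¹¹ × (1.90 × 10²⁷) × (9.50 × 10⁵) / (0.0176))^(1/3)
  = 2.39 × 10⁸ m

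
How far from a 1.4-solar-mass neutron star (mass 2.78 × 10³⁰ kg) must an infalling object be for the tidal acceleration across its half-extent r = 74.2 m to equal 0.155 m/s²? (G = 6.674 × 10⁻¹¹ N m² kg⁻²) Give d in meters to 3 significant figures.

2GMr/d³ = a_tidal  ⇒  d = (2GMr / a_tidal)^(1/3)
d = (2 × 6.674×10⁻¹¹ × (2.78 × 10³⁰) × (74.2) / (0.155))^(1/3)
  = 5.62 × 10⁷ m

5.62 × 10⁷ m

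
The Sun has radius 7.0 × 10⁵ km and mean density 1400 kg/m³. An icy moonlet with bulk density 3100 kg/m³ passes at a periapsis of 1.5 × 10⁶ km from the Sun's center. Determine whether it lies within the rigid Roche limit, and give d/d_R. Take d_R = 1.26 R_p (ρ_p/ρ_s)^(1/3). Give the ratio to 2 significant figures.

outside; d/d_R ≈ 2.2

d_R = 1.26 × (7.0 × 10⁵ km) × (1400/3100)^(1/3) = 6.767 × 10⁵ km
d/d_R = (1.5 × 10⁶) / (6.767 × 10⁵) = 2.2
Since d/d_R > 1, the body is outside the Roche limit.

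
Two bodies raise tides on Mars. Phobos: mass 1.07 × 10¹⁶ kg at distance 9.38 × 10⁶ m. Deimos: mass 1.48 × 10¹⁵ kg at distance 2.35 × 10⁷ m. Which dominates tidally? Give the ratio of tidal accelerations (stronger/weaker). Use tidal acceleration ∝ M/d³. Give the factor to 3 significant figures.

Phobos, by a factor of ≈ 114

Tidal acceleration ∝ M/d³, so compare M/d³ for each.
Phobos: (1.07 × 10¹⁶) / (9.38 × 10⁶)³ = 1.297 × 10⁻⁵
Deimos: (1.48 × 10¹⁵) / (2.35 × 10⁷)³ = 1.140 × 10⁻⁷
Ratio (larger/smaller) = 114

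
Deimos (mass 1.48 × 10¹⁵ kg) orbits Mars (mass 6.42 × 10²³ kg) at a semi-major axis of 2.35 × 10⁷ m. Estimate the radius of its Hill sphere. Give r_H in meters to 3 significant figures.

r_H ≈ a (m/3M)^(1/3)
    = (2.35 × 10⁷) × (1.48 × 10¹⁵ / (3 × 6.42 × 10²³))^(1/3)
    = 2.15 × 10⁴ m

2.15 × 10⁴ m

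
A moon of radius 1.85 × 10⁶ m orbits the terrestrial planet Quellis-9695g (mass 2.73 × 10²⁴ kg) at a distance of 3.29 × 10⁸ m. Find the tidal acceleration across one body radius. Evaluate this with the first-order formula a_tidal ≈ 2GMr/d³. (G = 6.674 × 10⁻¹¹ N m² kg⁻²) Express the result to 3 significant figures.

1.89 × 10⁻⁵ m/s²

a_tidal = 2GMr/d³
        = 2 × (6.674 × 10⁻¹¹) × (2.73 × 10²⁴) × (1.85 × 10⁶) / (3.29 × 10⁸)³
        = 1.89 × 10⁻⁵ m/s²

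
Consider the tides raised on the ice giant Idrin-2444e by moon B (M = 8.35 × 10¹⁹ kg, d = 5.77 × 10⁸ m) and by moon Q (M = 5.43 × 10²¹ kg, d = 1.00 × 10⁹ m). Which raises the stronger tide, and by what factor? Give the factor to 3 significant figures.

Compare M/d³ for the two perturbers:
Moon B: (8.35 × 10¹⁹) / (5.77 × 10⁸)³ = 4.347 × 10⁻⁷
Moon Q: (5.43 × 10²¹) / (1.00 × 10⁹)³ = 5.430 × 10⁻⁶
Ratio (larger/smaller) = 12.5

Moon Q, by a factor of ≈ 12.5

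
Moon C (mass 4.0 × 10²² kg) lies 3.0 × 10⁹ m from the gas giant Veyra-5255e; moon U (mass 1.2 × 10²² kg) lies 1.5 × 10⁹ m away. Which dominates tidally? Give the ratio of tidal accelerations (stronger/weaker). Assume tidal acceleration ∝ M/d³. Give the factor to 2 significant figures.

Moon U, by a factor of ≈ 2.4

Tidal stretch scales as M/d³; compute that for each body.
Moon C: (4.0 × 10²²) / (3.0 × 10⁹)³ = 1.481 × 10⁻⁶
Moon U: (1.2 × 10²²) / (1.5 × 10⁹)³ = 3.556 × 10⁻⁶
Ratio (larger/smaller) = 2.4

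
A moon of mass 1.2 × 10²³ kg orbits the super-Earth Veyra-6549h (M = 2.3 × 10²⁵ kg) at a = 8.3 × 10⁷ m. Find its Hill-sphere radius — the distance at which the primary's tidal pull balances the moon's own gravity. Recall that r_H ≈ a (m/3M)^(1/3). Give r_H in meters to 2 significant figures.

1.0 × 10⁷ m

r_H ≈ a (m/3M)^(1/3)
    = (8.3 × 10⁷) × (1.2 × 10²³ / (3 × 2.3 × 10²⁵))^(1/3)
    = 1.0 × 10⁷ m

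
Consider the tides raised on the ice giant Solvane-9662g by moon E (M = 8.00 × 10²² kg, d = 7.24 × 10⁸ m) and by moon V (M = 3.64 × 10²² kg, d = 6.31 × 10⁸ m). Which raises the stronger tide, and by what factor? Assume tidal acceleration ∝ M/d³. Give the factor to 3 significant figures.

Tidal acceleration ∝ M/d³, so compare M/d³ for each.
Moon E: (8.00 × 10²²) / (7.24 × 10⁸)³ = 2.108 × 10⁻⁴
Moon V: (3.64 × 10²²) / (6.31 × 10⁸)³ = 1.449 × 10⁻⁴
Ratio (larger/smaller) = 1.45

Moon E, by a factor of ≈ 1.45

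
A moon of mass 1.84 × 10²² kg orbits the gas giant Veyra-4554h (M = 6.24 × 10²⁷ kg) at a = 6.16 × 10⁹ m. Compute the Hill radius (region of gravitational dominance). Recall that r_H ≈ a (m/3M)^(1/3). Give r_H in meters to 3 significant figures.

6.12 × 10⁷ m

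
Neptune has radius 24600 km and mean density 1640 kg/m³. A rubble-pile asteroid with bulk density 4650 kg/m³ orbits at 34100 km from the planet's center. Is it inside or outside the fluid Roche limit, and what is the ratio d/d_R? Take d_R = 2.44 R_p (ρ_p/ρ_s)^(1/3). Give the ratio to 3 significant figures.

inside; d/d_R ≈ 0.804

d_R = 2.44 × (24600 km) × (1640/4650)^(1/3) = 42410 km
d/d_R = (34100) / (42410) = 0.804
Since d/d_R < 1, the body is inside the Roche limit.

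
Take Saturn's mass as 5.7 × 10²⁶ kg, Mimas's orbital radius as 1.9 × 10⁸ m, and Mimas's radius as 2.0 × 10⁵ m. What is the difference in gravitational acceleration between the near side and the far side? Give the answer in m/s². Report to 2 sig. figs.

Δa = 4GMr/d³
   = 4 × (6.674 × 10⁻¹¹) × (5.7 × 10²⁶) × (2.0 × 10⁵) / (1.9 × 10⁸)³
   = 4.4 × 10⁻³ m/s²

4.4 × 10⁻³ m/s²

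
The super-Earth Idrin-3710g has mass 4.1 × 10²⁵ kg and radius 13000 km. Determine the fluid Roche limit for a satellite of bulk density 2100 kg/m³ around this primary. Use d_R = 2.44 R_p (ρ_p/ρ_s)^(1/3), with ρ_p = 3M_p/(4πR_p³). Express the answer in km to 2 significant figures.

41000 km

ρ_p = 3M_p/(4πR_p³) = 3 × (4.1 × 10²⁵) / (4π × (1.3 × 10⁷ m)³) = 4500 kg/m³
d_R = 2.44 × 13000 km × (4500/2100)^(1/3)
    = 41000 km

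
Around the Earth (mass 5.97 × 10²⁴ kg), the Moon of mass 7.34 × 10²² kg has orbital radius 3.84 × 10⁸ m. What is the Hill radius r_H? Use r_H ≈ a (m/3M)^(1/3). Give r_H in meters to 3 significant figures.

r_H ≈ a (m/3M)^(1/3)
    = (3.84 × 10⁸) × (7.34 × 10²² / (3 × 5.97 × 10²⁴))^(1/3)
    = 6.15 × 10⁷ m

6.15 × 10⁷ m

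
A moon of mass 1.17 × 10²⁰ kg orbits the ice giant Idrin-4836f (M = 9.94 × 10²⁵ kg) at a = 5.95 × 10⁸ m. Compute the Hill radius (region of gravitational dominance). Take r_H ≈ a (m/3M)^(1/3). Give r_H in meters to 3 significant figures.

4.36 × 10⁶ m

r_H ≈ a (m/3M)^(1/3)
    = (5.95 × 10⁸) × (1.17 × 10²⁰ / (3 × 9.94 × 10²⁵))^(1/3)
    = 4.36 × 10⁶ m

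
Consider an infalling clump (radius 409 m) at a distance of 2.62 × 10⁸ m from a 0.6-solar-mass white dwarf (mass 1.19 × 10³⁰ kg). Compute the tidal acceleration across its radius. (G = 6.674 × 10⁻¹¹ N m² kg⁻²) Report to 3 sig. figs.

3.61 × 10⁻³ m/s²

Since r ≪ d, expand the inverse-square field across one radius to get the leading 2GMr/d³ term.
Δa = 2GMr/d³
   = 2 × (6.674 × 10⁻¹¹) × (1.19 × 10³⁰) × (409) / (2.62 × 10⁸)³
   = 3.61 × 10⁻³ m/s²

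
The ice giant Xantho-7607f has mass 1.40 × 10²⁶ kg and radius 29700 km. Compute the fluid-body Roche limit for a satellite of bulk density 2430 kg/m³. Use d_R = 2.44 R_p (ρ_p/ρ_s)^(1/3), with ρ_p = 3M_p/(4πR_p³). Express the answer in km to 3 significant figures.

ρ_p = 3M_p/(4πR_p³) = 3 × (1.40 × 10²⁶) / (4π × (2.97 × 10⁷ m)³) = 1280 kg/m³
d_R = 2.44 × 29700 km × (1280/2430)^(1/3)
    = 58500 km

58500 km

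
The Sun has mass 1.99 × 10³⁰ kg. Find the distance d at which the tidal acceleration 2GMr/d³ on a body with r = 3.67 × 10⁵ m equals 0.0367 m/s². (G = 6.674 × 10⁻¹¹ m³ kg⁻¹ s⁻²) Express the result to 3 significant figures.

1.38 × 10⁹ m

2GMr/d³ = a_tidal  ⇒  d = (2GMr / a_tidal)^(1/3)
d = (2 × 6.674×10⁻¹¹ × (1.99 × 10³⁰) × (3.67 × 10⁵) / (0.0367))^(1/3)
  = 1.38 × 10⁹ m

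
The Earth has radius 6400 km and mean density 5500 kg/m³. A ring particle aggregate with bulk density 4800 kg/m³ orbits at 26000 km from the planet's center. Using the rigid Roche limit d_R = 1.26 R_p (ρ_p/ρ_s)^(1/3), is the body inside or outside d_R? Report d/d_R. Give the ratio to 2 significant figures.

outside; d/d_R ≈ 3.1

d_R = 1.26 × (6400 km) × (5500/4800)^(1/3) = 8438 km
d/d_R = (26000) / (8438) = 3.1
Since d/d_R > 1, the body is outside the Roche limit.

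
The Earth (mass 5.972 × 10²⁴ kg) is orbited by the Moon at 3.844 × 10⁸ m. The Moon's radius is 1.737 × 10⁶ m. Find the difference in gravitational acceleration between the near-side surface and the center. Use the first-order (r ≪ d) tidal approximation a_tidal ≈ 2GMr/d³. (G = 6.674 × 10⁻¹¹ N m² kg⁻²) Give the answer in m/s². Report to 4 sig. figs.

2.438 × 10⁻⁵ m/s²

Since r ≪ d, expand the inverse-square field across one radius to get the leading 2GMr/d³ term.
a_tidal = 2GMr/d³
        = 2 × (6.674 × 10⁻¹¹) × (5.972 × 10²⁴) × (1.737 × 10⁶) / (3.844 × 10⁸)³
        = 2.438 × 10⁻⁵ m/s²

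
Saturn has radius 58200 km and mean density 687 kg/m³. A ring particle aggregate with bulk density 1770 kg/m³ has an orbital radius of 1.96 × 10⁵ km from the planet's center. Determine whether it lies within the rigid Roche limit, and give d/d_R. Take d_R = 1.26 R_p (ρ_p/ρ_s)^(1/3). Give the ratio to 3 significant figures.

outside; d/d_R ≈ 3.66

d_R = 1.26 × (58200 km) × (687/1770)^(1/3) = 53490 km
d/d_R = (1.96 × 10⁵) / (53490) = 3.66
Since d/d_R > 1, the body is outside the Roche limit.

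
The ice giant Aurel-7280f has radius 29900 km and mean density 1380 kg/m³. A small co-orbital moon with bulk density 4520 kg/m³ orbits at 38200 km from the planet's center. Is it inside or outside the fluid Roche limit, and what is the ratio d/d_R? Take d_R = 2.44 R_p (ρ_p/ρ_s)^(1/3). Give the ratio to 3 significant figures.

inside; d/d_R ≈ 0.778

d_R = 2.44 × (29900 km) × (1380/4520)^(1/3) = 49130 km
d/d_R = (38200) / (49130) = 0.778
Since d/d_R < 1, the body is inside the Roche limit.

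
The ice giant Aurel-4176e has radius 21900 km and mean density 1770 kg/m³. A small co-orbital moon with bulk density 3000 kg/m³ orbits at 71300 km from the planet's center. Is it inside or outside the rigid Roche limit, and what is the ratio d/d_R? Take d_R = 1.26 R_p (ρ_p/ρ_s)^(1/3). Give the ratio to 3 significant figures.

d_R = 1.26 × (21900 km) × (1770/3000)^(1/3) = 23140 km
d/d_R = (71300) / (23140) = 3.08
Since d/d_R > 1, the body is outside the Roche limit.

outside; d/d_R ≈ 3.08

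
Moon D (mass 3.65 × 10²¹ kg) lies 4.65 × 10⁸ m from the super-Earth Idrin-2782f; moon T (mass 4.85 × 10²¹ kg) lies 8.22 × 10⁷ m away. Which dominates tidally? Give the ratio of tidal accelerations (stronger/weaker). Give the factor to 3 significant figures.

Tidal stretch scales as M/d³; compute that for each body.
Moon D: (3.65 × 10²¹) / (4.65 × 10⁸)³ = 3.630 × 10⁻⁵
Moon T: (4.85 × 10²¹) / (8.22 × 10⁷)³ = 8.732 × 10⁻³
Ratio (larger/smaller) = 241

Moon T, by a factor of ≈ 241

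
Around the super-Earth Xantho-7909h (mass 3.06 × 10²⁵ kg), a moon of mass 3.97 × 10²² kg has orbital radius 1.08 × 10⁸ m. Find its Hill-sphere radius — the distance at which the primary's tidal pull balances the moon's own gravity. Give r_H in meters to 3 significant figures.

r_H ≈ a (m/3M)^(1/3)
    = (1.08 × 10⁸) × (3.97 × 10²² / (3 × 3.06 × 10²⁵))^(1/3)
    = 8.17 × 10⁶ m

8.17 × 10⁶ m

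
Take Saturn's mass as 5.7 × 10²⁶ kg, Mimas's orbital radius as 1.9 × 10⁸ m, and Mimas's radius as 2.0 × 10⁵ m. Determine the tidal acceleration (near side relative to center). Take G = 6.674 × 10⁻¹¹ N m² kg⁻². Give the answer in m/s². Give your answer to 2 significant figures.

2.2 × 10⁻³ m/s²

a_tidal = 2GMr/d³
        = 2 × (6.674 × 10⁻¹¹) × (5.7 × 10²⁶) × (2.0 × 10⁵) / (1.9 × 10⁸)³
        = 2.2 × 10⁻³ m/s²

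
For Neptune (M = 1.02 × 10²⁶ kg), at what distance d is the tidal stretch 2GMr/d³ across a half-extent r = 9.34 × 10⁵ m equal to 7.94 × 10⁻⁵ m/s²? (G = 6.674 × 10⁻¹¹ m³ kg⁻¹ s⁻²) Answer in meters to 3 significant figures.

2GMr/d³ = a_tidal  ⇒  d = (2GMr / a_tidal)^(1/3)
d = (2 × 6.674×10⁻¹¹ × (1.02 × 10²⁶) × (9.34 × 10⁵) / (7.94 × 10⁻⁵))^(1/3)
  = 5.43 × 10⁸ m

5.43 × 10⁸ m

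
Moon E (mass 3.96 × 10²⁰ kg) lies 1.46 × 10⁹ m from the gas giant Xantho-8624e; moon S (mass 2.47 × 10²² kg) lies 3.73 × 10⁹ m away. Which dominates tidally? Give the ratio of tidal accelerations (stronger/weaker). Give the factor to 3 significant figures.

Tidal stretch scales as M/d³; compute that for each body.
Moon E: (3.96 × 10²⁰) / (1.46 × 10⁹)³ = 1.272 × 10⁻⁷
Moon S: (2.47 × 10²²) / (3.73 × 10⁹)³ = 4.760 × 10⁻⁷
Ratio (larger/smaller) = 3.74

Moon S, by a factor of ≈ 3.74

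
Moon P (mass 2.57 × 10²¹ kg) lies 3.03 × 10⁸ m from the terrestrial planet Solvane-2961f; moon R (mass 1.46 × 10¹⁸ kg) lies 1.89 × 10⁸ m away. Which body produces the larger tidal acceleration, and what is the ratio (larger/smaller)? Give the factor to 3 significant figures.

Moon P, by a factor of ≈ 427

Tidal stretch scales as M/d³; compute that for each body.
Moon P: (2.57 × 10²¹) / (3.03 × 10⁸)³ = 9.239 × 10⁻⁵
Moon R: (1.46 × 10¹⁸) / (1.89 × 10⁸)³ = 2.163 × 10⁻⁷
Ratio (larger/smaller) = 427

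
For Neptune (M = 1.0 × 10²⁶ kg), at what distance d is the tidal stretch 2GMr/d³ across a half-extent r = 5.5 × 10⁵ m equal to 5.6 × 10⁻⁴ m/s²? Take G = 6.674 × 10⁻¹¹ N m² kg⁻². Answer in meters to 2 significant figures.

2GMr/d³ = a_tidal  ⇒  d = (2GMr / a_tidal)^(1/3)
d = (2 × 6.674×10⁻¹¹ × (1.0 × 10²⁶) × (5.5 × 10⁵) / (5.6 × 10⁻⁴))^(1/3)
  = 2.4 × 10⁸ m

2.4 × 10⁸ m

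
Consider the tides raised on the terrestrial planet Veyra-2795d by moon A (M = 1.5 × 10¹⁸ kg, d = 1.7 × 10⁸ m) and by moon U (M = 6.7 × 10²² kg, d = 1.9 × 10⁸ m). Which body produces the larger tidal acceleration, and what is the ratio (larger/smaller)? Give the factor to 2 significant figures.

Moon U, by a factor of ≈ 32000

Tidal acceleration ∝ M/d³, so compare M/d³ for each.
Moon A: (1.5 × 10¹⁸) / (1.7 × 10⁸)³ = 3.053 × 10⁻⁷
Moon U: (6.7 × 10²²) / (1.9 × 10⁸)³ = 9.768 × 10⁻³
Ratio (larger/smaller) = 32000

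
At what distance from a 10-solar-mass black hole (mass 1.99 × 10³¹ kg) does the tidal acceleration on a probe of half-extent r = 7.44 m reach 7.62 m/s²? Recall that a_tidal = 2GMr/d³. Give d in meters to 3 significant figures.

1.37 × 10⁷ m

2GMr/d³ = a_tidal  ⇒  d = (2GMr / a_tidal)^(1/3)
d = (2 × 6.674×10⁻¹¹ × (1.99 × 10³¹) × (7.44) / (7.62))^(1/3)
  = 1.37 × 10⁷ m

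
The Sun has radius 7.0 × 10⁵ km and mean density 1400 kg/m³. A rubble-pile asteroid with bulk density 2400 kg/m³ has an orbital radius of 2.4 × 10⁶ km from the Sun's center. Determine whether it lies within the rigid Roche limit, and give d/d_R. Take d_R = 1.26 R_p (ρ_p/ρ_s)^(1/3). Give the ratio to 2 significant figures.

d_R = 1.26 × (7.0 × 10⁵ km) × (1400/2400)^(1/3) = 7.370 × 10⁵ km
d/d_R = (2.4 × 10⁶) / (7.370 × 10⁵) = 3.3
Since d/d_R > 1, the body is outside the Roche limit.

outside; d/d_R ≈ 3.3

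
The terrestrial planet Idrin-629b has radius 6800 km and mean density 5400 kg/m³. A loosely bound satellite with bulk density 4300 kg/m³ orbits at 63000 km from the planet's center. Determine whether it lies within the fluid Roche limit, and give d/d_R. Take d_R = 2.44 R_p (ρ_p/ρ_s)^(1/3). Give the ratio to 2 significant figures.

d_R = 2.44 × (6800 km) × (5400/4300)^(1/3) = 17900 km
d/d_R = (63000) / (17900) = 3.5
Since d/d_R > 1, the body is outside the Roche limit.

outside; d/d_R ≈ 3.5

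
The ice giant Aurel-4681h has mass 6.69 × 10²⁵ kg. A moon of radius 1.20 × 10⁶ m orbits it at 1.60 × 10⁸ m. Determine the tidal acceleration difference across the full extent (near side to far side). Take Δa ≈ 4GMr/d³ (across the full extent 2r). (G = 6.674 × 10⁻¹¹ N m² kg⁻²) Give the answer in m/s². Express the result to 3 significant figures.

5.23 × 10⁻³ m/s²

The field gradient is 2GM/d³; across the full diameter 2r the difference is 4GMr/d³.
a_tidal = 4GMr/d³
        = 4 × (6.674 × 10⁻¹¹) × (6.69 × 10²⁵) × (1.20 × 10⁶) / (1.60 × 10⁸)³
        = 5.23 × 10⁻³ m/s²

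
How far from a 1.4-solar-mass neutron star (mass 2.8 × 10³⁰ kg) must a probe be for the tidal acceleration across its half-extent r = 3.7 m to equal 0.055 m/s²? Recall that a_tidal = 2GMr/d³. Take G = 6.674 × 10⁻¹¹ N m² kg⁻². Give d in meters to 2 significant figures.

2GMr/d³ = a_tidal  ⇒  d = (2GMr / a_tidal)^(1/3)
d = (2 × 6.674×10⁻¹¹ × (2.8 × 10³⁰) × (3.7) / (0.055))^(1/3)
  = 2.9 × 10⁷ m

2.9 × 10⁷ m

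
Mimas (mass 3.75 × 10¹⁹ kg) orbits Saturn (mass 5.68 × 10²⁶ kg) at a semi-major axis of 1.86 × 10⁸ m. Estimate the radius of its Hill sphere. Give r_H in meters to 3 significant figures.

r_H ≈ a (m/3M)^(1/3)
    = (1.86 × 10⁸) × (3.75 × 10¹⁹ / (3 × 5.68 × 10²⁶))^(1/3)
    = 5.21 × 10⁵ m

5.21 × 10⁵ m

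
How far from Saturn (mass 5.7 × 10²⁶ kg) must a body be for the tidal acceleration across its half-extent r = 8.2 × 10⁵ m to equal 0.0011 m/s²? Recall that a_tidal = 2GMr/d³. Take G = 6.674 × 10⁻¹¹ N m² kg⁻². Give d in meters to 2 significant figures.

2GMr/d³ = a_tidal  ⇒  d = (2GMr / a_tidal)^(1/3)
d = (2 × 6.674×10⁻¹¹ × (5.7 × 10²⁶) × (8.2 × 10⁵) / (0.0011))^(1/3)
  = 3.8 × 10⁸ m

3.8 × 10⁸ m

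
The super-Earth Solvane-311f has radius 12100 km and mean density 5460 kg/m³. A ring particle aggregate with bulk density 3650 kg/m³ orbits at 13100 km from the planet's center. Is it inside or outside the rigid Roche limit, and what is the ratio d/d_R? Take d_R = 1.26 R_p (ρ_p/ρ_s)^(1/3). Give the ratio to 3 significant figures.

inside; d/d_R ≈ 0.751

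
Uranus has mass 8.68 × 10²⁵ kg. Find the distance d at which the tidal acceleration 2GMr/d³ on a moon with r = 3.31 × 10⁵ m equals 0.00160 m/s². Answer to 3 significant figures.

1.34 × 10⁸ m

2GMr/d³ = a_tidal  ⇒  d = (2GMr / a_tidal)^(1/3)
d = (2 × 6.674×10⁻¹¹ × (8.68 × 10²⁵) × (3.31 × 10⁵) / (0.00160))^(1/3)
  = 1.34 × 10⁸ m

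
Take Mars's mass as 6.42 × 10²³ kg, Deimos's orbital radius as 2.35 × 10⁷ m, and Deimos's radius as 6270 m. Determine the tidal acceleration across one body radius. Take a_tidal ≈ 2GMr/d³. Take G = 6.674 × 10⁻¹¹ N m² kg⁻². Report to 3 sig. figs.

4.14 × 10⁻⁵ m/s²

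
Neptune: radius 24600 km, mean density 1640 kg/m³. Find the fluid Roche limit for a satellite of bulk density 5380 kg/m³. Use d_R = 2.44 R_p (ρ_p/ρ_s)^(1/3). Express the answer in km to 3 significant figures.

d_R = 2.44 × 24600 km × (1640/5380)^(1/3)
    = 40400 km

40400 km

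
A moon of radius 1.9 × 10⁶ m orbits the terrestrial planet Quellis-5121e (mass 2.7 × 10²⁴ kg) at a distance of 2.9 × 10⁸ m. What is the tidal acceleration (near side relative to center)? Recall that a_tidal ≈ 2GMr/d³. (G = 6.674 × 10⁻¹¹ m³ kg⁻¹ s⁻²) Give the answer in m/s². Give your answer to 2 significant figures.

Δa = 2GMr/d³
   = 2 × (6.674 × 10⁻¹¹) × (2.7 × 10²⁴) × (1.9 × 10⁶) / (2.9 × 10⁸)³
   = 2.8 × 10⁻⁵ m/s²

2.8 × 10⁻⁵ m/s²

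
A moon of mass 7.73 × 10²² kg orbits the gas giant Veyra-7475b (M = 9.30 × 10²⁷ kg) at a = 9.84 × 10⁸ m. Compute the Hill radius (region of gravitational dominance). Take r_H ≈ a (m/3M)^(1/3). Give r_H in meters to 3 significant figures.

r_H ≈ a (m/3M)^(1/3)
    = (9.84 × 10⁸) × (7.73 × 10²² / (3 × 9.30 × 10²⁷))^(1/3)
    = 1.38 × 10⁷ m

1.38 × 10⁷ m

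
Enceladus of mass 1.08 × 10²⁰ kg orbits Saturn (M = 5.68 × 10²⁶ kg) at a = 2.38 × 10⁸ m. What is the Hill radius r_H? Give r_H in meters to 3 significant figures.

r_H ≈ a (m/3M)^(1/3)
    = (2.38 × 10⁸) × (1.08 × 10²⁰ / (3 × 5.68 × 10²⁶))^(1/3)
    = 9.49 × 10⁵ m

9.49 × 10⁵ m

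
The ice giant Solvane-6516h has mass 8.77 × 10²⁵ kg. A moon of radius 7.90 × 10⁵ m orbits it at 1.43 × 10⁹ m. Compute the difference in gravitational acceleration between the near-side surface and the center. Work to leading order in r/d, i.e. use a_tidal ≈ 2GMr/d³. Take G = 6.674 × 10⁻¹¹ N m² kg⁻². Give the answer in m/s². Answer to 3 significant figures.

Δg = 2GMr/d³
   = 2 × (6.674 × 10⁻¹¹) × (8.77 × 10²⁵) × (7.90 × 10⁵) / (1.43 × 10⁹)³
   = 3.16 × 10⁻⁶ m/s²

3.16 × 10⁻⁶ m/s²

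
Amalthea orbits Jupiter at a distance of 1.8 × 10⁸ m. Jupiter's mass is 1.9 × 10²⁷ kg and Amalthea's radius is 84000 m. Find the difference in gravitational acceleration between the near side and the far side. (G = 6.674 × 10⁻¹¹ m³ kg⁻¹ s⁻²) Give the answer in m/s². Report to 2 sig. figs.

7.3 × 10⁻³ m/s²

The field gradient is 2GM/d³; across the full diameter 2r the difference is 4GMr/d³.
Δa = 4GMr/d³
   = 4 × (6.674 × 10⁻¹¹) × (1.9 × 10²⁷) × (84000) / (1.8 × 10⁸)³
   = 7.3 × 10⁻³ m/s²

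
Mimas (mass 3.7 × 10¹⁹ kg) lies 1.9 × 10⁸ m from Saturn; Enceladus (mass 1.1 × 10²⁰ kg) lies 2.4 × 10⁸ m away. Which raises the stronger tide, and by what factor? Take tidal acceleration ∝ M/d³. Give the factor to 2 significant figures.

Tidal acceleration ∝ M/d³, so compare M/d³ for each.
Mimas: (3.7 × 10¹⁹) / (1.9 × 10⁸)³ = 5.394 × 10⁻⁶
Enceladus: (1.1 × 10²⁰) / (2.4 × 10⁸)³ = 7.957 × 10⁻⁶
Ratio (larger/smaller) = 1.5

Enceladus, by a factor of ≈ 1.5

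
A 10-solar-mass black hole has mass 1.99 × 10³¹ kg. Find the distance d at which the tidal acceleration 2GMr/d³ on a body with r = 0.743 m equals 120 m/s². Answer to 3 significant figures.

2.54 × 10⁶ m

2GMr/d³ = a_tidal  ⇒  d = (2GMr / a_tidal)^(1/3)
d = (2 × 6.674×10⁻¹¹ × (1.99 × 10³¹) × (0.743) / (120))^(1/3)
  = 2.54 × 10⁶ m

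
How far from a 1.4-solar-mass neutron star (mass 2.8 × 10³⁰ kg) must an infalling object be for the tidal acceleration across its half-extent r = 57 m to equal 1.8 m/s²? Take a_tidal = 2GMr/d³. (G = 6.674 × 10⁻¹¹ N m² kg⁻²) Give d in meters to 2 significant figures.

2.3 × 10⁷ m

2GMr/d³ = a_tidal  ⇒  d = (2GMr / a_tidal)^(1/3)
d = (2 × 6.674×10⁻¹¹ × (2.8 × 10³⁰) × (57) / (1.8))^(1/3)
  = 2.3 × 10⁷ m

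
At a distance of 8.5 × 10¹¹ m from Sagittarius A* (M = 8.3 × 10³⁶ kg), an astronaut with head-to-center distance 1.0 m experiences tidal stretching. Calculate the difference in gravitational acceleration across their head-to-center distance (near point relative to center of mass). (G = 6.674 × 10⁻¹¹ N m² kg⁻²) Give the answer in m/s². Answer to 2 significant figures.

1.8 × 10⁻⁹ m/s²

The tidal stretch is the gradient of GM/d² times the body's extent r, hence the 1/d³ dependence.
Δa = 2GMr/d³
   = 2 × (6.674 × 10⁻¹¹) × (8.3 × 10³⁶) × (1.0) / (8.5 × 10¹¹)³
   = 1.8 × 10⁻⁹ m/s²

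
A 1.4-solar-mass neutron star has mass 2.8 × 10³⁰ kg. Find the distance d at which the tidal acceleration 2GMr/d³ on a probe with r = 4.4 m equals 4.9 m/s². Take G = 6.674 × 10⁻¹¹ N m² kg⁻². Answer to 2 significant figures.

6.9 × 10⁶ m

2GMr/d³ = a_tidal  ⇒  d = (2GMr / a_tidal)^(1/3)
d = (2 × 6.674×10⁻¹¹ × (2.8 × 10³⁰) × (4.4) / (4.9))^(1/3)
  = 6.9 × 10⁶ m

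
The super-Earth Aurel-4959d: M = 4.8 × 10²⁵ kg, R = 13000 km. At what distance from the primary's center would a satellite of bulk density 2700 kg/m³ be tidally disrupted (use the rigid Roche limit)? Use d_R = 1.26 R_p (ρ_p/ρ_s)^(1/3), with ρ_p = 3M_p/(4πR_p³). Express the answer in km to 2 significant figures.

ρ_p = 3M_p/(4πR_p³) = 3 × (4.8 × 10²⁵) / (4π × (1.3 × 10⁷ m)³) = 5200 kg/m³
d_R = 1.26 × 13000 km × (5200/2700)^(1/3)
    = 20000 km

20000 km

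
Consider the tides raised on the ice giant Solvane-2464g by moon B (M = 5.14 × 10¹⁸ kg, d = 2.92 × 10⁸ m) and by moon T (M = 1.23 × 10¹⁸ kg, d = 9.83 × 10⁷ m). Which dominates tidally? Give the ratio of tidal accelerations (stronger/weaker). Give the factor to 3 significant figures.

The tide-raising term goes as M/d³ (the gradient of a 1/d² field).
Moon B: (5.14 × 10¹⁸) / (2.92 × 10⁸)³ = 2.064 × 10⁻⁷
Moon T: (1.23 × 10¹⁸) / (9.83 × 10⁷)³ = 1.295 × 10⁻⁶
Ratio (larger/smaller) = 6.27

Moon T, by a factor of ≈ 6.27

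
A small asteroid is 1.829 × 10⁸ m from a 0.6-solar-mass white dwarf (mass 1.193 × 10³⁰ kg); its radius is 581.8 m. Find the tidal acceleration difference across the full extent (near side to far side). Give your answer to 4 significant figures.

3.028 × 10⁻² m/s²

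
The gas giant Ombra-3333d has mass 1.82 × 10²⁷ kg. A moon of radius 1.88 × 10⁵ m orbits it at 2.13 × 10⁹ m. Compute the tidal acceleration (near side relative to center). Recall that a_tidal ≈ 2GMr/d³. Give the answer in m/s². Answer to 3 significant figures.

4.73 × 10⁻⁶ m/s²

Differencing GM/(d−r)² and GM/d² to first order in r/d gives 2GMr/d³.
a_tidal = 2GMr/d³
        = 2 × (6.674 × 10⁻¹¹) × (1.82 × 10²⁷) × (1.88 × 10⁵) / (2.13 × 10⁹)³
        = 4.73 × 10⁻⁶ m/s²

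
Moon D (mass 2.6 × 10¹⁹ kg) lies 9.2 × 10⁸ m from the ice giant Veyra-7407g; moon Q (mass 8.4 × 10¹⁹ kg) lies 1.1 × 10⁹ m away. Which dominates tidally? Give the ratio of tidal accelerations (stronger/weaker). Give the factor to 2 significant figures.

Tidal stretch scales as M/d³; compute that for each body.
Moon D: (2.6 × 10¹⁹) / (9.2 × 10⁸)³ = 3.339 × 10⁻⁸
Moon Q: (8.4 × 10¹⁹) / (1.1 × 10⁹)³ = 6.311 × 10⁻⁸
Ratio (larger/smaller) = 1.9

Moon Q, by a factor of ≈ 1.9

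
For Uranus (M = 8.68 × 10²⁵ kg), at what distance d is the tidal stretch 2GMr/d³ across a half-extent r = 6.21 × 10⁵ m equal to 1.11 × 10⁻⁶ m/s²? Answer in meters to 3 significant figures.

2GMr/d³ = a_tidal  ⇒  d = (2GMr / a_tidal)^(1/3)
d = (2 × 6.674×10⁻¹¹ × (8.68 × 10²⁵) × (6.21 × 10⁵) / (1.11 × 10⁻⁶))^(1/3)
  = 1.86 × 10⁹ m

1.86 × 10⁹ m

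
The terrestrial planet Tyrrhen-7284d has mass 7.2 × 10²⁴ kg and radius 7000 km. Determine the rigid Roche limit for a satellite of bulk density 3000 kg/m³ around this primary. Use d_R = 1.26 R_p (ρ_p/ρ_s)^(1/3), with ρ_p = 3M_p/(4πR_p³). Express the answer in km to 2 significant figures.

10000 km

ρ_p = 3M_p/(4πR_p³) = 3 × (7.2 × 10²⁴) / (4π × (7.0 × 10⁶ m)³) = 5000 kg/m³
d_R = 1.26 × 7000 km × (5000/3000)^(1/3)
    = 10000 km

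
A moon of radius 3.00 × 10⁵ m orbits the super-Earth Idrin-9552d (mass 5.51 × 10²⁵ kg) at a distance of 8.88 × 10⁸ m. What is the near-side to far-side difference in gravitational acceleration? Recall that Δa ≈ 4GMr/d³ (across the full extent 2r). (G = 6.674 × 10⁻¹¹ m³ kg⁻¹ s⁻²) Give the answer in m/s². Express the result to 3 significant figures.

6.30 × 10⁻⁶ m/s²

Δg = 4GMr/d³
   = 4 × (6.674 × 10⁻¹¹) × (5.51 × 10²⁵) × (3.00 × 10⁵) / (8.88 × 10⁸)³
   = 6.30 × 10⁻⁶ m/s²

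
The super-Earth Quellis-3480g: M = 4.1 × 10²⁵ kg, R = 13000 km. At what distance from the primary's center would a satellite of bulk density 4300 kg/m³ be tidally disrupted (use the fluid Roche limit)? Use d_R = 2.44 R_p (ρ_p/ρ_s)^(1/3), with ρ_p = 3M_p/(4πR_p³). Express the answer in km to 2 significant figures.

ρ_p = 3M_p/(4πR_p³) = 3 × (4.1 × 10²⁵) / (4π × (1.3 × 10⁷ m)³) = 4500 kg/m³
d_R = 2.44 × 13000 km × (4500/4300)^(1/3)
    = 32000 km

32000 km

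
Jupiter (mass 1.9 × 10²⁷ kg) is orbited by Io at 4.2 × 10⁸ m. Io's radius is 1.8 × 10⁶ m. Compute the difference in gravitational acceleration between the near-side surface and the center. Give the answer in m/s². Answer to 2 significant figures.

Since r ≪ d, expand the inverse-square field across one radius to get the leading 2GMr/d³ term.
Δg = 2GMr/d³
   = 2 × (6.674 × 10⁻¹¹) × (1.9 × 10²⁷) × (1.8 × 10⁶) / (4.2 × 10⁸)³
   = 6.2 × 10⁻³ m/s²

6.2 × 10⁻³ m/s²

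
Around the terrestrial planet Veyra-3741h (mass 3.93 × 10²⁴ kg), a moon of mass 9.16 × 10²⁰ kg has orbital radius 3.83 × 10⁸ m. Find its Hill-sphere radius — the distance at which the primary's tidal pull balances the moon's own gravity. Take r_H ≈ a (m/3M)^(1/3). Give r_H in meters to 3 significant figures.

r_H ≈ a (m/3M)^(1/3)
    = (3.83 × 10⁸) × (9.16 × 10²⁰ / (3 × 3.93 × 10²⁴))^(1/3)
    = 1.63 × 10⁷ m

1.63 × 10⁷ m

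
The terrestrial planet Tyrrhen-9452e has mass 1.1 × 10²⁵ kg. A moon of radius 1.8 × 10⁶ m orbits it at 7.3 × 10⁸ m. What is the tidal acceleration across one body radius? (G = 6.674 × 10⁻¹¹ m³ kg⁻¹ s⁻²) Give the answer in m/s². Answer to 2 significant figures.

6.8 × 10⁻⁶ m/s²

The tidal stretch is the gradient of GM/d² times the body's extent r, hence the 1/d³ dependence.
Δg = 2GMr/d³
   = 2 × (6.674 × 10⁻¹¹) × (1.1 × 10²⁵) × (1.8 × 10⁶) / (7.3 × 10⁸)³
   = 6.8 × 10⁻⁶ m/s²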